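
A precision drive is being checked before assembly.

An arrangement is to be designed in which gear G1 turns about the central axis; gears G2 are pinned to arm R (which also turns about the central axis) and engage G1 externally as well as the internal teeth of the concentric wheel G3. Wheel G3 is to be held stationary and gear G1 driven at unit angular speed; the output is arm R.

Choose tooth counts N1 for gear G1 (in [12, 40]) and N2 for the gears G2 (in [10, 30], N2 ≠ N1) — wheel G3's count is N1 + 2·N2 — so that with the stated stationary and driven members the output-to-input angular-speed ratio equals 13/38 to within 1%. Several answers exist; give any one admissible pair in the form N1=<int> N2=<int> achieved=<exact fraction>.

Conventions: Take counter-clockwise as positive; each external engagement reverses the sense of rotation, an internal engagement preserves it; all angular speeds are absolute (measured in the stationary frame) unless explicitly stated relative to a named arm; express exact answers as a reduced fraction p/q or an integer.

N1=26 N2=12 achieved=13/38

planetary set to be sized for 13/38 (Willis relation)
Willis with ω_ring = 0: ω_arm/ω_sun = N1/(N1+N3); set equal to 13/38  ⇒  N3/N1 = 1/(13/38) − 1 = 25/13
N3 = N1 + 2·N2  ⇒  N2/N1 = (N3/N1 − 1)/2 = (25/13 − 1)/2 = 6/13
smallest multiple with N1 ≥ 12 and N2 ≥ 10: k = 2  ⇒  N1 = 2·13 = 26, N2 = 2·6 = 12 (N1 ≤ 40, N2 ≤ 30, N2 ≠ N1 ✓), N3 = 26 + 2·12 = 50
check: N1/(N1+N3) with N1 = 26, N3 = 50 gives 13/38; |achieved − target| = 0 ≤ 13/3800 ✓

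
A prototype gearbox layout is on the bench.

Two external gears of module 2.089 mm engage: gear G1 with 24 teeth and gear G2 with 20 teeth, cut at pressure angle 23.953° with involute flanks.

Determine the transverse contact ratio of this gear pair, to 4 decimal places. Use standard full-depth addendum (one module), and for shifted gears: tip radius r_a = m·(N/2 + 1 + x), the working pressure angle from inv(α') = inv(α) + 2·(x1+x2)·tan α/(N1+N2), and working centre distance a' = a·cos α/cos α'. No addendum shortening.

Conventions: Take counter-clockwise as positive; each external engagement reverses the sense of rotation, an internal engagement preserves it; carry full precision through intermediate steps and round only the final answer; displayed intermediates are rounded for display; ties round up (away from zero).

class = single-mesh tooth geometry [involute pair 24T × 20T, m = 2.089]
base radii: r_b1 = 22.909114, r_b2 = 19.090928
tip radii: r_a1 = 27.157000, r_a2 = 22.979000
no profile shift: α' = α, a' = a
action lengths: √(r_a1²−r_b1²) = 14.583386, √(r_a2²−r_b2²) = 12.789484
base pitch p_b = π·m·cos α = 5.997592
CR = (14.583386 + 12.789484 − 45.958000·sin 23.95300°)/5.997592 = 1.453002
contact ratio ≈ 1.4530

1.4530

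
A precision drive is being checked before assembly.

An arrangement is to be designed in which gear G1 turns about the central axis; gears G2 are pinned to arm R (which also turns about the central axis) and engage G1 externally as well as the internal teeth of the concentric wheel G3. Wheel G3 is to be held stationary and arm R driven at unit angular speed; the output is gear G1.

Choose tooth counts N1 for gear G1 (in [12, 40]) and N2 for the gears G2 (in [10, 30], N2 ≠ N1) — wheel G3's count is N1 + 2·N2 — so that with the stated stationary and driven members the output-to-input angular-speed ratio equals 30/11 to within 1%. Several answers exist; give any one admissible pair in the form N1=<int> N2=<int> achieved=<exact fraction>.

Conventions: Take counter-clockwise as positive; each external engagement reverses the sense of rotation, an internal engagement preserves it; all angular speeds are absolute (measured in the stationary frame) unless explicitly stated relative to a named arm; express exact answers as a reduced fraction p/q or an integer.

design class (target 30/11): planetary set
Willis with ω_ring = 0: ω_sun/ω_arm = (N1+N3)/N1; set equal to 30/11  ⇒  N3/N1 = 30/11 − 1 = 19/11
N3 = N1 + 2·N2  ⇒  N2/N1 = (N3/N1 − 1)/2 = (19/11 − 1)/2 = 4/11
smallest multiple with N1 ≥ 12 and N2 ≥ 10: k = 3  ⇒  N1 = 3·11 = 33, N2 = 3·4 = 12 (N1 ≤ 40, N2 ≤ 30, N2 ≠ N1 ✓), N3 = 33 + 2·12 = 57
check: (N1+N3)/N1 with N1 = 33, N3 = 57 gives 30/11; |achieved − target| = 0 ≤ 3/110 ✓

N1=33 N2=12 achieved=30/11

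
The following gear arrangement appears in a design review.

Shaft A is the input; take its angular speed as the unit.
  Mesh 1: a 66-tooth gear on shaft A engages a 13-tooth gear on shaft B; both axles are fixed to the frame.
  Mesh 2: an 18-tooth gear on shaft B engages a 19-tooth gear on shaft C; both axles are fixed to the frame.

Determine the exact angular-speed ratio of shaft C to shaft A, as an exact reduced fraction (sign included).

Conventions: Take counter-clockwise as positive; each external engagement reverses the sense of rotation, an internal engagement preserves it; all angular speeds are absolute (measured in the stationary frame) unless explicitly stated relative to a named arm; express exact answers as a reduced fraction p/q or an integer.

class = fixed-axis compound train [2 meshes; 2 ratios multiply, 2 sense flips]
mesh 1 [66T→13T]: running ratio 66/13, sense −
mesh 2 [18T→19T]: running ratio 1188/247, sense +
ω_out/ω_in = 1188/247

1188/247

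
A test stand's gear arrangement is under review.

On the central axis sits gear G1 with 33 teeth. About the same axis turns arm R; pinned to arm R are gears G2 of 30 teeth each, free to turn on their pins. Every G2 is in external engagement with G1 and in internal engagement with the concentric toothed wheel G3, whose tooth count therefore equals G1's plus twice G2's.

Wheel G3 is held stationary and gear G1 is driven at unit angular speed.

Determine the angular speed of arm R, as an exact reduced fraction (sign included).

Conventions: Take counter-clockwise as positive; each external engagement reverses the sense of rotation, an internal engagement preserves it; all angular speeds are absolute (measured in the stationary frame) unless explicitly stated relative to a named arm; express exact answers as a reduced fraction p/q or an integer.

11/42

planetary set (33T centre, 30T on arm, 93T internal) — Willis relation
ring teeth: 33 + 2·30 = 93
33(ω_sun−ω_arm) = −93(ω_ring−ω_arm),  ω_ring = 0, ω_sun = 1
33(1−ω_arm) = −93(0−ω_arm)  ⇒  126·ω_arm = 33  ⇒  ω_arm = 11/42
exact speed ratio = 11/42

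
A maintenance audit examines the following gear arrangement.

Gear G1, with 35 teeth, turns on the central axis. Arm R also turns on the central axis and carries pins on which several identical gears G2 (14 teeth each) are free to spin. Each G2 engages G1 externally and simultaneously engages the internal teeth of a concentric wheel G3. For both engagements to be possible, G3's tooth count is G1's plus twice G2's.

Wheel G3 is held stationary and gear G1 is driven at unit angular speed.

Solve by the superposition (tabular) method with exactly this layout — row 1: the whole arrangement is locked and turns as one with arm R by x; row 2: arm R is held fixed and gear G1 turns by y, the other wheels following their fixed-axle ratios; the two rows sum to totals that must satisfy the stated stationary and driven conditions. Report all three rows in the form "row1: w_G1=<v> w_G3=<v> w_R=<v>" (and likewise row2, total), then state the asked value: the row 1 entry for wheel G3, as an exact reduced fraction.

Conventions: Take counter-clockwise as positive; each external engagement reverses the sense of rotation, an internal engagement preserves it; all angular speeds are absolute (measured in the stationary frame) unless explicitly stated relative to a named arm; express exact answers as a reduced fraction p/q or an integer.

recognized (axles ride arm R): planetary set, 35/14/63 teeth
row 1: whole set turns with the arm by x
row 2 — arm fixed, fixed-axis ratios: sun y, ring −(35/63)·y, arm 0
boundary: total ω_ring = x − (35/63)·y = 0 and total ω_sun = x + y = 1  ⇒  y = 9/14, x = 5/14
row 2 ring = −(35/63)·9/14 = -5/14
totals (row 1 + row 2): sun 5/14 + 9/14 = 1, ring 5/14 + (-5/14) = 0, arm 5/14 + 0 = 5/14
asked cell (row1, ring) = 5/14

row1: w_G1=5/14 w_G3=5/14 w_R=5/14
row2: w_G1=9/14 w_G3=-5/14 w_R=0
total: w_G1=1 w_G3=0 w_R=5/14
asked value: 5/14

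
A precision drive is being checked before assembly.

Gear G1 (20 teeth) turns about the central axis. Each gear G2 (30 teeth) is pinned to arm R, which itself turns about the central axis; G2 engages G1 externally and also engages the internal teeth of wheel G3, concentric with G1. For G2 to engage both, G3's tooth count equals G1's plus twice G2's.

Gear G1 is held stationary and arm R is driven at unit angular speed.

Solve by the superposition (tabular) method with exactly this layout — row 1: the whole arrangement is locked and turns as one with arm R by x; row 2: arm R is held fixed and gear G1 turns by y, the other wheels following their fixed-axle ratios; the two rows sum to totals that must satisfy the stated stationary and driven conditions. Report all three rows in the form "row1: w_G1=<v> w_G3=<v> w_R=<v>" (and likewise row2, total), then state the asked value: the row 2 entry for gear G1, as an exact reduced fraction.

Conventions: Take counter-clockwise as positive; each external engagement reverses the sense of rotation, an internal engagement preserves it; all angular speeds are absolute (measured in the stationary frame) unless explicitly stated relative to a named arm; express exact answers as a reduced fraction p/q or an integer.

row1: w_G1=1 w_G3=1 w_R=1
row2: w_G1=-1 w_G3=1/4 w_R=0
total: w_G1=0 w_G3=5/4 w_R=1
asked value: -1

topology: planetary set — G1 20T / G2 30T / G3 80T, arm = carrier (Willis)
row 1 — lock + rotate with arm: ω_sun = ω_ring = ω_arm = x
row 2: sun turns y, ring = −(20/80)·y, arm 0
boundary: total ω_sun = x + y = 0 and total ω_arm = x = 1  ⇒  y = -1, x = 1
row 2 ring = −(20/80)·(-1) = 1/4
totals (row 1 + row 2): sun 1 + (-1) = 0, ring 1 + 1/4 = 5/4, arm 1 + 0 = 1
asked cell (row2, sun) = -1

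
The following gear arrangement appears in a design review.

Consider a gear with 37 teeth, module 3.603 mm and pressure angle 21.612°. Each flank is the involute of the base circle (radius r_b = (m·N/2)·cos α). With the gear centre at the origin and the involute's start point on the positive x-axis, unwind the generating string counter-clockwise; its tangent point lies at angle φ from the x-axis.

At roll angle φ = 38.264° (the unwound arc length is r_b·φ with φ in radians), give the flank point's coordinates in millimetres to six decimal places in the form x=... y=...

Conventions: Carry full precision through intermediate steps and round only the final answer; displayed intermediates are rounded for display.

x=74.285720 y=5.882553

single-mesh involute tooth geometry (37T wheel at module 3.603)
pitch radius r_p = m·N/2 = 3.603·37/2 = 66.655500
base radius r_b = r_p·cos α = 66.655500·cos 21.612° = 61.969576
roll angle φ = 38.264° = 0.66783278 rad
x = r_b·(cos φ + φ·sin φ) = 74.285720
y = r_b·(sin φ − φ·cos φ) = 5.882553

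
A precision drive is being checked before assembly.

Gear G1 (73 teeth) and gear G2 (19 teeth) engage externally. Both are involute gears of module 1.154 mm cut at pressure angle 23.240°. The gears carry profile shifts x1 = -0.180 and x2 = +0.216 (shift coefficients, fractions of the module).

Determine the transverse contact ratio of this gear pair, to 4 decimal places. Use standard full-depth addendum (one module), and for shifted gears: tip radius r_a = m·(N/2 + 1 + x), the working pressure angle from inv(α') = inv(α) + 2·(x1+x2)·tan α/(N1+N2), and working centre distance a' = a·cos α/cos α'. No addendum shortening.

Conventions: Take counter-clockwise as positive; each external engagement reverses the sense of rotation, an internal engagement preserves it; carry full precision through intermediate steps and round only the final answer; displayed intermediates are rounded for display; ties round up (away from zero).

1.5046

recognized (one external pair, fixed centres): single-mesh tooth geometry, m = 1.154, N1 = 73, N2 = 19
base radii: r_b1 = 38.703306, r_b2 = 10.073463
tip radii: r_a1 = 43.067280, r_a2 = 12.366264
inv(α') = inv(23.240°) + 2·(-0.180+0.216)·tan α/(73+19) = 0.02414873  ⇒  α' = 23.34390°
a' = a·cos α / cos α' = 53.0840·cos 23.240°/cos 23.34390° = 53.125456
action lengths: √(r_a1²−r_b1²) = 18.890334, √(r_a2²−r_b2²) = 7.172853
base pitch p_b = π·m·cos α = 3.331233
CR = (18.890334 + 7.172853 − 53.125456·sin 23.34390°)/3.331233 = 1.504630
contact ratio ≈ 1.5046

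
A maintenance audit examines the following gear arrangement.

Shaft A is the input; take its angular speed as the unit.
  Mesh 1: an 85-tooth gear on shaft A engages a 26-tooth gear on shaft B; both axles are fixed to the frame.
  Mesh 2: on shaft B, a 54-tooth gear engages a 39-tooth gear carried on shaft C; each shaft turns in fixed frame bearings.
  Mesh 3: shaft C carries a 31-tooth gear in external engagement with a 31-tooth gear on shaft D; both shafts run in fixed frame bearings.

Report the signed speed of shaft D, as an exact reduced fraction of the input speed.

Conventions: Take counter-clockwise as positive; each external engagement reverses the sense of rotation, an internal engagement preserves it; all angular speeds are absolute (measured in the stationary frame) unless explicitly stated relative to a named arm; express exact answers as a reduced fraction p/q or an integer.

3-mesh fixed-axis compound train (all bearings frame-fixed)
mesh 1 [85T→26T]: |ω|/ω_in = 1×85/26 = 85/26, sense flips to −
mesh 2 [54T→39T]: |ω|/ω_in = (85/26)×54/39 = 765/169, sense flips to +
mesh 3 [31T→31T]: |ω|/ω_in = (765/169)×31/31 = 765/169, sense flips to −
signed output speed (× input speed) = -765/169

-765/169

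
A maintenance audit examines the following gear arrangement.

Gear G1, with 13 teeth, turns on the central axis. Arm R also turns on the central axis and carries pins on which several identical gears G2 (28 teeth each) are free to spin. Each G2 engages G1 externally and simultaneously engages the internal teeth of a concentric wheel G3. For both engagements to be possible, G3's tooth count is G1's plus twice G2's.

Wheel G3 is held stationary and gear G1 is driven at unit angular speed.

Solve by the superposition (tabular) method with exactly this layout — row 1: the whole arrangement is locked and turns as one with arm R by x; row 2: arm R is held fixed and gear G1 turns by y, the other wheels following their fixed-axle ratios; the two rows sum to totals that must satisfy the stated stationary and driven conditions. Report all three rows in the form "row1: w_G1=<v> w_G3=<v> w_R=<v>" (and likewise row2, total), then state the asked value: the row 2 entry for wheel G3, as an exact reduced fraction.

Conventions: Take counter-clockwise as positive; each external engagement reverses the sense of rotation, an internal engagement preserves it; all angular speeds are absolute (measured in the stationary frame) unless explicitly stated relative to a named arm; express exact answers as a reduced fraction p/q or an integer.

planetary set (13T centre, 28T on arm, 69T internal) — Willis relation
superposition row 1 [locked train]: every member turns x
superposition row 2 [arm held]: sun y, ring −(13/69)·y, arm 0
boundary: total ω_ring = x − (13/69)·y = 0 and total ω_sun = x + y = 1  ⇒  y = 69/82, x = 13/82
row 2 ring = −(13/69)·69/82 = -13/82
totals (row 1 + row 2): sun 13/82 + 69/82 = 1, ring 13/82 + (-13/82) = 0, arm 13/82 + 0 = 13/82
asked cell (row2, ring) = -13/82

row1: w_G1=13/82 w_G3=13/82 w_R=13/82
row2: w_G1=69/82 w_G3=-13/82 w_R=0
total: w_G1=1 w_G3=0 w_R=13/82
asked value: -13/82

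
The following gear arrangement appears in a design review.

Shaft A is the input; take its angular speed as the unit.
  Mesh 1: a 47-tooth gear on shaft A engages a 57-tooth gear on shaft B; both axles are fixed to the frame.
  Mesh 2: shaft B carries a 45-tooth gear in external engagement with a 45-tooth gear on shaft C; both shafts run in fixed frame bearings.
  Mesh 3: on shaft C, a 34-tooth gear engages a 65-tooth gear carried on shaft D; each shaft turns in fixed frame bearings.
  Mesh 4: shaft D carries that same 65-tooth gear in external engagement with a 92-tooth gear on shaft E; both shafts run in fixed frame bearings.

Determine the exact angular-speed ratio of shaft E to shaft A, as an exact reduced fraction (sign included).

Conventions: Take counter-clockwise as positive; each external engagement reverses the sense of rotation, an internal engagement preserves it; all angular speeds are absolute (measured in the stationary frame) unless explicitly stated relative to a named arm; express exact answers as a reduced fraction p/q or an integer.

class = fixed-axis compound train [4 meshes; 4 ratios multiply, 4 sense flips]
mesh 1 [47T→57T]: running ratio 47/57, sense −
mesh 2 [45T→45T]: running ratio 47/57, sense +
mesh 3 [34T→65T]: running ratio 1598/3705, sense −
mesh 4 [65T→92T]: running ratio 799/2622, sense +
ω_out/ω_in = 799/2622

799/2622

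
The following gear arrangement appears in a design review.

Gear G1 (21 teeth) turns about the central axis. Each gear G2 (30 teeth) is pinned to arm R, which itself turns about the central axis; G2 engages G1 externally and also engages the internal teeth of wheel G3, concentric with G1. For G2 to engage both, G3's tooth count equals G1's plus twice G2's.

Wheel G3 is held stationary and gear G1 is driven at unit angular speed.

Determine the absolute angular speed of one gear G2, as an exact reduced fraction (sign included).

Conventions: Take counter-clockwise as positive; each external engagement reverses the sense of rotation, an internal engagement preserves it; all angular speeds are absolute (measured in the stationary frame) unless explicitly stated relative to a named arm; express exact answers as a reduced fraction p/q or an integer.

class = planetary set [G3 = 21+2·30 = 81; Willis about the carrier]
ring teeth: 21 + 2·30 = 81
21(ω_sun−ω_arm) = −81(ω_ring−ω_arm),  ω_ring = 0, ω_sun = 1
21(1−ω_arm) = −81(0−ω_arm)  ⇒  102·ω_arm = 21  ⇒  ω_arm = 7/34
sun–planet mesh: 21·(1−7/34) = −30·(ω_p−ω_arm)  ⇒  ω_p−ω_arm = -189/340
ω_p = 7/34 − 189/340 = -7/20
exact speed ratio = -7/20

-7/20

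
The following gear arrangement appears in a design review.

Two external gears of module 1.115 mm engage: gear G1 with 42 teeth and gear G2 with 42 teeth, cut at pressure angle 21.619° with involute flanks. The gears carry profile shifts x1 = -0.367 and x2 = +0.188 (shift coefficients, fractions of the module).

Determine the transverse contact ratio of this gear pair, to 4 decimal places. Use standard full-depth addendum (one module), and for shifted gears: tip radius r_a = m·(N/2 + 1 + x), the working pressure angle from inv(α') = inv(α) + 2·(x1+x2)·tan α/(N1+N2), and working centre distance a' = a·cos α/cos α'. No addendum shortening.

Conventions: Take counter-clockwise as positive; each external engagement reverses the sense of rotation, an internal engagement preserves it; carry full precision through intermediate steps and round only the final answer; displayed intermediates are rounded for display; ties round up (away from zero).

topology: single-mesh involute geometry — m = 1.115, 42T/42T pair
base radii: r_b1 = 21.767857, r_b2 = 21.767857
tip radii: r_a1 = 24.120795, r_a2 = 24.739620
inv(α') = inv(21.619°) + 2·(-0.367+0.188)·tan α/(42+42) = 0.01729988  ⇒  α' = 20.98248°
a' = a·cos α / cos α' = 46.8300·cos 21.619°/cos 20.98248° = 46.627592
action lengths: √(r_a1²−r_b1²) = 10.391013, √(r_a2²−r_b2²) = 11.756241
base pitch p_b = π·m·cos α = 3.256464
CR = (10.391013 + 11.756241 − 46.627592·sin 20.98248°)/3.256464 = 1.673819
contact ratio ≈ 1.6738

1.6738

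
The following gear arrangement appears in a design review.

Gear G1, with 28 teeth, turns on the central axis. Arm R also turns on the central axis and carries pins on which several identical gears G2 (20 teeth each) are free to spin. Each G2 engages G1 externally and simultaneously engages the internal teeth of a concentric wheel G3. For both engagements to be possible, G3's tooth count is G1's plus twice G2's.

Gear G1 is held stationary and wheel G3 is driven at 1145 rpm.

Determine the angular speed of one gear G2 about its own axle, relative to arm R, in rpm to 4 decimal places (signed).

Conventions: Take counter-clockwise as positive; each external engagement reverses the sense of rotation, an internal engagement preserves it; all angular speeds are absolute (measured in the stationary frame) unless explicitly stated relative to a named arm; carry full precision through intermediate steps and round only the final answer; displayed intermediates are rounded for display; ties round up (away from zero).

+1135.4583 rpm

topology: planetary set — G1 28T / G2 20T / G3 68T, arm = carrier (Willis)
normalise by the input: solve with ω_ring = 1, then scale by 1145 rpm
ring teeth: 28 + 2·20 = 68
28(ω_sun−ω_arm) = −68(ω_ring−ω_arm),  ω_sun = 0, ω_ring = 1
28(0−ω_arm) = −68(1−ω_arm)  ⇒  96·ω_arm = 68  ⇒  ω_arm = 17/24
sun–planet mesh: 28·(0−17/24) = −20·(ω_p−ω_arm)  ⇒  ω_p−ω_arm = 119/120
scale: ω_p−ω_arm = 119/120 × 1145 rpm = +1135.4583 rpm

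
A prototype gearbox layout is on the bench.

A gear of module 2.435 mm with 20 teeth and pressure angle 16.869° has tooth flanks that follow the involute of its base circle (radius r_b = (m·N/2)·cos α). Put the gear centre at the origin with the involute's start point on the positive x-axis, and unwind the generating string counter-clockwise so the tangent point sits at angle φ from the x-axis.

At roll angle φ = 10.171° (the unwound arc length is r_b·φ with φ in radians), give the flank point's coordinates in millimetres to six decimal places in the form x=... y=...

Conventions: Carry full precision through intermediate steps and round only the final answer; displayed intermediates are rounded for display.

single-mesh involute tooth geometry (20T wheel at module 2.435)
pitch radius r_p = m·N/2 = 2.435·20/2 = 24.350000
base radius r_b = r_p·cos α = 24.350000·cos 16.869° = 23.302237
roll angle φ = 10.171° = 0.17751744 rad
x = r_b·(cos φ + φ·sin φ) = 23.666505
y = r_b·(sin φ − φ·cos φ) = 0.043314

x=23.666505 y=0.043314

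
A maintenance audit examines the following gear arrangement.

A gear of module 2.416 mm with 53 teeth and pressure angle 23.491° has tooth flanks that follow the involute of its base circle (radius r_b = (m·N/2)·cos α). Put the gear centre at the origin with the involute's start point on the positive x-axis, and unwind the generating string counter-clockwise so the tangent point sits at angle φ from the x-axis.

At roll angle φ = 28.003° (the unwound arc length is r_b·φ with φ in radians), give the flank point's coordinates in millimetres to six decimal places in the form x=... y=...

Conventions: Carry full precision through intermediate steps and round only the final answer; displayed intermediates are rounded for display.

x=65.317591 y=2.230926

topology: single-mesh involute geometry — m = 2.416, N = 53
pitch radius r_p = m·N/2 = 2.416·53/2 = 64.024000
base radius r_b = r_p·cos α = 64.024000·cos 23.491° = 58.717864
roll angle φ = 28.003° = 0.48874455 rad
x = r_b·(cos φ + φ·sin φ) = 65.317591
y = r_b·(sin φ − φ·cos φ) = 2.230926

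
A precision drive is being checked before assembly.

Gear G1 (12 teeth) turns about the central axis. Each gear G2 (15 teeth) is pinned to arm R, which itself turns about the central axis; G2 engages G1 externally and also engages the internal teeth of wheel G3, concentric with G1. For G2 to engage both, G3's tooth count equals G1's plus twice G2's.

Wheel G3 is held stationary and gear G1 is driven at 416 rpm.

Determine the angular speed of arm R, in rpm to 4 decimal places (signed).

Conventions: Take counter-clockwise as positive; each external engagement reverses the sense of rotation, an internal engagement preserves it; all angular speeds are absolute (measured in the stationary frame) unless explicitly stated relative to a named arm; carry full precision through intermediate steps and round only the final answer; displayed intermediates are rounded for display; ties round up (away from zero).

recognized (axles ride arm R): planetary set, 12/15/42 teeth
normalise by the input: solve with ω_sun = 1, then scale by 416 rpm
ring teeth: 12 + 2·15 = 42
12(ω_sun−ω_arm) = −42(ω_ring−ω_arm),  ω_ring = 0, ω_sun = 1
12(1−ω_arm) = −42(0−ω_arm)  ⇒  54·ω_arm = 12  ⇒  ω_arm = 2/9
scale: ω_arm = 2/9 × 416 rpm = +92.4444 rpm

+92.4444 rpm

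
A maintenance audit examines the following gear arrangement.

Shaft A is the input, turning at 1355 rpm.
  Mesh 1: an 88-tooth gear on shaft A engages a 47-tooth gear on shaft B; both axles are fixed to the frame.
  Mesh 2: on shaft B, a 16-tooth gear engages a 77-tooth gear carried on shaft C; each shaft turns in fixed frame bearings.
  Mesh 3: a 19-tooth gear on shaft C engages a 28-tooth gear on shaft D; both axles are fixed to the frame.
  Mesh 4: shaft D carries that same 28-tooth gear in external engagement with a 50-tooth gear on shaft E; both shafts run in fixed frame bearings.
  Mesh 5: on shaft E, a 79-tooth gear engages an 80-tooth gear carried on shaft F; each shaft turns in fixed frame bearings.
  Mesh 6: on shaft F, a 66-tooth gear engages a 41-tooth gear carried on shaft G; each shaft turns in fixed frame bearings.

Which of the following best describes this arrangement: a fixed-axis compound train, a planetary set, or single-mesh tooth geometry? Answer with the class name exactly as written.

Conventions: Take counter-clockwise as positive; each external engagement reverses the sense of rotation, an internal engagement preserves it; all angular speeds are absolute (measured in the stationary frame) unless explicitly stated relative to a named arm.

topology: fixed-axis compound train — 6 meshes, A→G
classification: fixed-axis compound train

fixed-axis compound train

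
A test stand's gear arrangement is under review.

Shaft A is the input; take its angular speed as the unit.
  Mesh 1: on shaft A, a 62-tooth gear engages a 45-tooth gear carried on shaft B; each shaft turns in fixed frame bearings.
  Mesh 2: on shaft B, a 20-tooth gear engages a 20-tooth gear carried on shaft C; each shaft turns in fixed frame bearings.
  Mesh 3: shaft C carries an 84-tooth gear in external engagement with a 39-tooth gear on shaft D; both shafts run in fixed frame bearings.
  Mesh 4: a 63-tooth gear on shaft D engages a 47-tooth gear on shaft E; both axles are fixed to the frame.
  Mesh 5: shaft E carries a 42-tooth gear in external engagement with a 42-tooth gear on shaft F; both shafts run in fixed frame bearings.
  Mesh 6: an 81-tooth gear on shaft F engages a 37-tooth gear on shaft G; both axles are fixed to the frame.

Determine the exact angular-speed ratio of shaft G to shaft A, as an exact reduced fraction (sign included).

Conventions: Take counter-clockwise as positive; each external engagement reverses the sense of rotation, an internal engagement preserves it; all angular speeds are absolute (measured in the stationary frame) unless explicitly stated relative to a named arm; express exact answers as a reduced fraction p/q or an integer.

984312/113035

class = fixed-axis compound train [6 meshes; 6 ratios multiply, 6 sense flips]
mesh 1 [62T→45T]: running ratio 62/45, sense −
mesh 2 [20T→20T]: running ratio 62/45, sense +
mesh 3 [84T→39T]: running ratio 1736/585, sense −
mesh 4 [63T→47T]: running ratio 12152/3055, sense +
mesh 5 [42T→42T]: running ratio 12152/3055, sense −
mesh 6 [81T→37T]: running ratio 984312/113035, sense +
ω_out/ω_in = 984312/113035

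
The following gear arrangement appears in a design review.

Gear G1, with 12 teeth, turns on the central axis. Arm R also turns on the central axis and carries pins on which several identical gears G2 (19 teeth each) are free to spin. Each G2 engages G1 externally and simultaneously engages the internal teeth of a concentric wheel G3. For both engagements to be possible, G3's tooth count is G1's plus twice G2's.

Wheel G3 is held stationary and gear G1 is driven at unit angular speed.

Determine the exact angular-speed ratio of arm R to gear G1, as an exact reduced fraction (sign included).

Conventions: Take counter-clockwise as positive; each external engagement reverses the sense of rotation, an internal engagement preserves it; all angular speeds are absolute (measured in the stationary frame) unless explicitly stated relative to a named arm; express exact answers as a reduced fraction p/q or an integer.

6/31

topology: planetary set — G1 12T / G2 19T / G3 50T, arm = carrier (Willis)
ring teeth: 12 + 2·19 = 50
12(ω_sun−ω_arm) = −50(ω_ring−ω_arm),  ω_ring = 0, ω_sun = 1
12(1−ω_arm) = −50(0−ω_arm)  ⇒  62·ω_arm = 12  ⇒  ω_arm = 6/31
ω_out/ω_in = 6/31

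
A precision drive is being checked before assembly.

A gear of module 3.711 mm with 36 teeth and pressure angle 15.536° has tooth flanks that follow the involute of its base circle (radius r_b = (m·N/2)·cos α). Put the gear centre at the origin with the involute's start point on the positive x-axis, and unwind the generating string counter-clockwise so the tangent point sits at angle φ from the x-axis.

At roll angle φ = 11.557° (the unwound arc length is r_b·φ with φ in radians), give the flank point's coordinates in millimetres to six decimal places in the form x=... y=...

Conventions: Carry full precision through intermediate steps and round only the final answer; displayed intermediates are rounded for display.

x=65.653293 y=0.175338

recognized (one wheel, involute flank): single-mesh tooth geometry, m = 3.711, N = 36
pitch radius r_p = m·N/2 = 3.711·36/2 = 66.798000
base radius r_b = r_p·cos α = 66.798000·cos 15.536° = 64.357358
roll angle φ = 11.557° = 0.20170770 rad
x = r_b·(cos φ + φ·sin φ) = 65.653293
y = r_b·(sin φ − φ·cos φ) = 0.175338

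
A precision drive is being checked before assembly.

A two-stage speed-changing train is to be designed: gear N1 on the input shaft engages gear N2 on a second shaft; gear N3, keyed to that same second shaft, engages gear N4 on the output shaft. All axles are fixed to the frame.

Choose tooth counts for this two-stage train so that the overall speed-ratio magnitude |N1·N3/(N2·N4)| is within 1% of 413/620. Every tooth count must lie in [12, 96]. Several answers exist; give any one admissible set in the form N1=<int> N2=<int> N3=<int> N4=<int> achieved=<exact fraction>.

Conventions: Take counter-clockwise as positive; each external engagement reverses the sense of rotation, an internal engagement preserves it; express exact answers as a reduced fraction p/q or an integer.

N1=14 N2=20 N3=59 N4=62 achieved=413/620

design class (target 413/620): fixed-axis compound train
target = 413/620 in lowest terms: an exact hit needs N1·N3 = k·413 and N2·N4 = k·620 for one integer k, every count in [12, 96]; additionally prefer no 1:1 stage (N1 ≠ N2, N3 ≠ N4)
k = 1: no 1:1-free in-range split of k·413 and k·620 into factor pairs; take k = 2
k = 2: N1·N3 = 826 = 14·59, N2·N4 = 1240 = 20·62
achieved = 14·59/(20·62) = 413/620; |achieved − target| = 0 ≤ 413/62000 ✓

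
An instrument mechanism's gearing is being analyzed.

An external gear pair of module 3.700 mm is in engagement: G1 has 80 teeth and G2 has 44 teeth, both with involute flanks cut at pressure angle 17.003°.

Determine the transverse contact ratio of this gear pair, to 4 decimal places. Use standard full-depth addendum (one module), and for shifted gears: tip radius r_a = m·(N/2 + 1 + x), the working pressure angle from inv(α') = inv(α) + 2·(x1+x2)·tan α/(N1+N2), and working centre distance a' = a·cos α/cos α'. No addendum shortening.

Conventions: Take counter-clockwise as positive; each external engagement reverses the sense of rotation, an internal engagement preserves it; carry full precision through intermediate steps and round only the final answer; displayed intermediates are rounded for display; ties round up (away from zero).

single-mesh involute tooth geometry (80T engaging 44T at module 3.700)
base radii: r_b1 = 141.530838, r_b2 = 77.841961
tip radii: r_a1 = 151.700000, r_a2 = 85.100000
no profile shift: α' = α, a' = a
action lengths: √(r_a1²−r_b1²) = 54.606885, √(r_a2²−r_b2²) = 34.389521
base pitch p_b = π·m·cos α = 11.115806
CR = (54.606885 + 34.389521 − 229.400000·sin 17.00300°)/11.115806 = 1.971503
contact ratio ≈ 1.9715

1.9715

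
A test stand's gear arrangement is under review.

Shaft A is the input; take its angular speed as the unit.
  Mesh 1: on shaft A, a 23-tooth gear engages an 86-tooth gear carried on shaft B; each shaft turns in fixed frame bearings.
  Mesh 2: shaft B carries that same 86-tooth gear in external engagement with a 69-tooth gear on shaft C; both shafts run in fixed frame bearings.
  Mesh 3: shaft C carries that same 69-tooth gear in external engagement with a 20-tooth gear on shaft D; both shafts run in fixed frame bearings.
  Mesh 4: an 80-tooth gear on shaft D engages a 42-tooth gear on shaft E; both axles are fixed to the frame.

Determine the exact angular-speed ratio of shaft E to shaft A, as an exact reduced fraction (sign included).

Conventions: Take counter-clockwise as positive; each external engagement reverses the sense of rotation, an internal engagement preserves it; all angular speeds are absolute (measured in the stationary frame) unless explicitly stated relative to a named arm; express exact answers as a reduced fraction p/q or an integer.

class = fixed-axis compound train [4 meshes; 4 ratios multiply, 4 sense flips]
mesh 1 [23T→86T]: running ratio 23/86, sense −
mesh 2 [86T→69T]: running ratio 1/3, sense +
mesh 3 [69T→20T]: running ratio 23/20, sense −
mesh 4 [80T→42T]: running ratio 46/21, sense +
ω_out/ω_in = 46/21

46/21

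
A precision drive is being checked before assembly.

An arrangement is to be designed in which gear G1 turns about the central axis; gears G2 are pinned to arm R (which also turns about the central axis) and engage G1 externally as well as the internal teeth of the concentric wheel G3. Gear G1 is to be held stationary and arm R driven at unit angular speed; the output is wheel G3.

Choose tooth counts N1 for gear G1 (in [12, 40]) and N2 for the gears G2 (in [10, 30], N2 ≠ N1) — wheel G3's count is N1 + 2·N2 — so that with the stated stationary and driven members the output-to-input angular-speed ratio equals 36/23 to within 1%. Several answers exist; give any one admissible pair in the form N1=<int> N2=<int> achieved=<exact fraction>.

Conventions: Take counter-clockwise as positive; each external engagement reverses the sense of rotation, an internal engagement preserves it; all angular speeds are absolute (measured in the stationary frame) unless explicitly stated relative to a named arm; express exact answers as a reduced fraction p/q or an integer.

N1=26 N2=10 achieved=36/23

class = planetary set [ratio 36/23 wanted; Willis about the carrier]
Willis with ω_sun = 0: ω_ring/ω_arm = (N1+N3)/N3; set equal to 36/23  ⇒  N3/N1 = 1/(36/23 − 1) = 23/13
N3 = N1 + 2·N2  ⇒  N2/N1 = (N3/N1 − 1)/2 = (23/13 − 1)/2 = 5/13
smallest multiple with N1 ≥ 12 and N2 ≥ 10: k = 2  ⇒  N1 = 2·13 = 26, N2 = 2·5 = 10 (N1 ≤ 40, N2 ≤ 30, N2 ≠ N1 ✓), N3 = 26 + 2·10 = 46
check: (N1+N3)/N3 with N1 = 26, N3 = 46 gives 36/23; |achieved − target| = 0 ≤ 9/575 ✓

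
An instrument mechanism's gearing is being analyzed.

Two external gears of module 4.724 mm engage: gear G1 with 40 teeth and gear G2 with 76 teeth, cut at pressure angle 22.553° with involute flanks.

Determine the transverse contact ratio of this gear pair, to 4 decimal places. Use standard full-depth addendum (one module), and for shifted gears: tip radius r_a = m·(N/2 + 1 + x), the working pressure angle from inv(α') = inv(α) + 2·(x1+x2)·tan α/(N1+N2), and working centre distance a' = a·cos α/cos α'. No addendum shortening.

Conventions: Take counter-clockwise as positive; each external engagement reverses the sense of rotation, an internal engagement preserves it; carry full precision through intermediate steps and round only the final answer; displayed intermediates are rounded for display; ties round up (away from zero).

1.6403

recognized (one external pair, fixed centres): single-mesh tooth geometry, m = 4.724, N1 = 40, N2 = 76
base radii: r_b1 = 87.254656, r_b2 = 165.783846
tip radii: r_a1 = 99.204000, r_a2 = 184.236000
no profile shift: α' = α, a' = a
action lengths: √(r_a1²−r_b1²) = 47.202316, √(r_a2²−r_b2²) = 80.365541
base pitch p_b = π·m·cos α = 13.705929
CR = (47.202316 + 80.365541 − 273.992000·sin 22.55300°)/13.705929 = 1.640279
contact ratio ≈ 1.6403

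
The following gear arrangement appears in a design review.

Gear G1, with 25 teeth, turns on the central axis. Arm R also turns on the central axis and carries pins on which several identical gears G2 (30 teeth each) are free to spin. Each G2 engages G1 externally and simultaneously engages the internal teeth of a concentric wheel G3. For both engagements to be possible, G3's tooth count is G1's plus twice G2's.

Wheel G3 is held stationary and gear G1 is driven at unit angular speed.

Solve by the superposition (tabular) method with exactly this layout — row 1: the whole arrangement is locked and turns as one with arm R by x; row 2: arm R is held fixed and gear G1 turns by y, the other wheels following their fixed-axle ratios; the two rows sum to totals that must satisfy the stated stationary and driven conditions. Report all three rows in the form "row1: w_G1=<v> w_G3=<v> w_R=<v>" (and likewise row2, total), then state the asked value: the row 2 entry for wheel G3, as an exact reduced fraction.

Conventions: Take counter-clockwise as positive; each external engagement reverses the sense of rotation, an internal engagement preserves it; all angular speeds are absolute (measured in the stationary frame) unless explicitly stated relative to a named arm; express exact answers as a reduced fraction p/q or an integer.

row1: w_G1=5/22 w_G3=5/22 w_R=5/22
row2: w_G1=17/22 w_G3=-5/22 w_R=0
total: w_G1=1 w_G3=0 w_R=5/22
asked value: -5/22

class = planetary set [G3 = 25+2·30 = 85; Willis about the carrier]
row 1 (train locked, turned with arm): all members turn x
row 2: sun turns y, ring = −(25/85)·y, arm 0
boundary: total ω_ring = x − (25/85)·y = 0 and total ω_sun = x + y = 1  ⇒  y = 17/22, x = 5/22
row 2 ring = −(25/85)·17/22 = -5/22
totals (row 1 + row 2): sun 5/22 + 17/22 = 1, ring 5/22 + (-5/22) = 0, arm 5/22 + 0 = 5/22
asked cell (row2, ring) = -5/22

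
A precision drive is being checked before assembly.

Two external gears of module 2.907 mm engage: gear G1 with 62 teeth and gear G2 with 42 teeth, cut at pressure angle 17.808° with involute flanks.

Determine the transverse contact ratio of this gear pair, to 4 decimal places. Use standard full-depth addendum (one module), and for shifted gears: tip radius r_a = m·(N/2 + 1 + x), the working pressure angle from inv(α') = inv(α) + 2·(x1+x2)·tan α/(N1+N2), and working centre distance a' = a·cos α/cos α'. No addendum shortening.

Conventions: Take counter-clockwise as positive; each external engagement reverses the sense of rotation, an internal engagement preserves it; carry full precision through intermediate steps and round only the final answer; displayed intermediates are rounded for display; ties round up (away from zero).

1.8857

class = single-mesh tooth geometry [involute pair 62T × 42T, m = 2.907]
base radii: r_b1 = 85.799197, r_b2 = 58.122037
tip radii: r_a1 = 93.024000, r_a2 = 63.954000
no profile shift: α' = α, a' = a
action lengths: √(r_a1²−r_b1²) = 35.943878, √(r_a2²−r_b2²) = 26.682259
base pitch p_b = π·m·cos α = 8.695036
CR = (35.943878 + 26.682259 − 151.164000·sin 17.80800°)/8.695036 = 1.885664
contact ratio ≈ 1.8857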